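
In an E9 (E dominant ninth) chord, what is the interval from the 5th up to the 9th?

The chord tones of E9 are E G♯ B D F♯.
5th = B; 9th = F♯.
Counting 5 letters and 7 half steps from B gives a perfect fifth.

perfect fifth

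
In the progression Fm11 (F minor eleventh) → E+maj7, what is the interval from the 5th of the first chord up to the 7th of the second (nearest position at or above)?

augmented second

Fm11 (F minor eleventh) has C as its 5th, and E+maj7 has D# as its 7th.
2 letter names make it a second; at 3 semitones (a half step wider than major) the quality is augmented.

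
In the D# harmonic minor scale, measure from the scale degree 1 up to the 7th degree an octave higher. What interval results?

major 14th

D# harmonic minor: D# E# F# G# A# B C##.
So we need the interval from D# up to C##.
D# up to C## spans 14 letter names and 23 semitones — a major fourteenth.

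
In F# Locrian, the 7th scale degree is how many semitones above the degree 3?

7

The scale is F# G A B C D E.
A up to E is a perfect fifth — 7 semitones.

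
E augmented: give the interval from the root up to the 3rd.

Spelling the chord: E–G♯–B♯.
Root = E; 3rd = G♯.
Counting 3 letters and 4 half steps from E gives a major third.

major 3rd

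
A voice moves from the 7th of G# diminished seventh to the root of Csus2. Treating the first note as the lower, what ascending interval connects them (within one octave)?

perfect fifth

The 7th of G# diminished seventh is F; the root of Csus2 is C.
From F to C is 7 semitones, exactly the perfect fifth.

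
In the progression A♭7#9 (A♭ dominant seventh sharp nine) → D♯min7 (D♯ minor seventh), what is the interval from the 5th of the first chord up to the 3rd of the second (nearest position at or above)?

augmented 2nd

A♭7#9 (A♭ dominant seventh sharp nine) has E♭ as its 5th, and D♯min7 (D♯ minor seventh) has F♯ as its 3rd.
E♭ up to F♯ is 3 semitones, a half step wider than a major second, so the interval is augmented.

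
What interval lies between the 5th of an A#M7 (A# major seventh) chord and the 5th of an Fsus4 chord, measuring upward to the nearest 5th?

The 5th of A#M7 (A# major seventh) is E#; the 5th of Fsus4 is C.
E# up to C is 7 semitones, a whole step narrower than a major sixth, so the interval is diminished.

diminished 6th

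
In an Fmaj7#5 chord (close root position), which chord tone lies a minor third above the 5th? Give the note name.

Fmaj7#5 is spelled F A C# E.
The 5th is C#. A minor third above C# is E.
E is the chord's 7th.

E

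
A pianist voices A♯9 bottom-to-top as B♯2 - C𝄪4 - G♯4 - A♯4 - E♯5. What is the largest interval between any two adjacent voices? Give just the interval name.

major 9th

Adjacent intervals: B♯2→C𝄪4 = major ninth; C𝄪4→G♯4 = diminished fifth; G♯4→A♯4 = major second; A♯4→E♯5 = perfect fifth.
The largest is B♯2 to C𝄪4, a major ninth (14 semitones).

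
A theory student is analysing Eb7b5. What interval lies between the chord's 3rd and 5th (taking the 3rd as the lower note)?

The chord tones of Eb7b5 (Eb dominant seventh flat five) are Eb G Bbb Db.
So we need the interval from G up to Bbb.
From G to Bbb: 2 semitones over a third = diminished.

diminished third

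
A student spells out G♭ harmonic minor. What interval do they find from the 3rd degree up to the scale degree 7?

augmented fifth

G♭ harmonic minor: G♭ A♭ B𝄫 C♭ D♭ E𝄫 F.
So we need the interval from B𝄫 up to F.
From B𝄫 to F: 8 semitones over a fifth = augmented.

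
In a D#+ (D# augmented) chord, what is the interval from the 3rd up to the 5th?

major third

The chord tones of D#+ are D#–F##–A##.
That puts F## below A##.
Counting 3 letters and 4 half steps from F## gives a major third.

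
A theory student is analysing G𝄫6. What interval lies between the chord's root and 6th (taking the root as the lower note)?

G𝄫6 is spelled G𝄫–B𝄫–D𝄫–E𝄫.
The root is G𝄫 and the 6th is E𝄫.
Counting 6 letters and 9 half steps from G𝄫 gives a major sixth.

M6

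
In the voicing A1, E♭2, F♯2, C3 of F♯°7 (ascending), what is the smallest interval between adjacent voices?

Adjacent intervals: A1→E♭2 = diminished fifth; E♭2→F♯2 = augmented second; F♯2→C3 = diminished fifth.
The smallest is E♭2 to F♯2, an augmented second (3 semitones).

augmented 2nd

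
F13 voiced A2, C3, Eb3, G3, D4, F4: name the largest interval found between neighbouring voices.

perfect fifth

Adjacent intervals: A2→C3 = minor third; C3→Eb3 = minor third; Eb3→G3 = major third; G3→D4 = perfect fifth; D4→F4 = minor third.
The largest is G3 to D4, a perfect fifth (7 semitones).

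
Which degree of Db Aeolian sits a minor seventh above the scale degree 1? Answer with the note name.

The scale is Db Eb Fb Gb Ab Bbb Cb.
The scale degree 1 is Db; a minor seventh above that is Cb — scale degree 7.

Cb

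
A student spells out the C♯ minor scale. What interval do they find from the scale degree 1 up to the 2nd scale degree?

Spelling the C♯ minor scale: C♯ D♯ E F♯ G♯ A B.
The scale degree 1 is C♯ and the 2nd scale degree is D♯.
C♯ up to D♯ spans 2 letter names and 2 semitones — a major second.

major 2nd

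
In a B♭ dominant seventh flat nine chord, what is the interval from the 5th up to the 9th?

Spelling the chord: B♭, D, F, A♭, C♭.
The 5th is F and the 9th is C♭.
From F to C♭: 6 semitones over a fifth = diminished.

diminished 5th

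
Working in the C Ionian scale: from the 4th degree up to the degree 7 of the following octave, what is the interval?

augmented eleventh

C major: C D E F G A B.
4th degree = F; degree 7 (up an octave) = B.
11 letter names make it an eleventh; at 18 semitones (a half step wider than perfect) the quality is augmented.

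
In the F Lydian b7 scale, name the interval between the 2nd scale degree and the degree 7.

The scale runs F G A B C D Eb.
So we need the interval from G up to Eb.
G up to Eb is 8 semitones, a half step narrower than a major sixth, so the interval is minor.

m6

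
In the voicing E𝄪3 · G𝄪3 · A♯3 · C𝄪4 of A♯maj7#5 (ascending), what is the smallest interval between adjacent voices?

minor second

Adjacent intervals: E𝄪3→G𝄪3 = minor third; G𝄪3→A♯3 = minor second; A♯3→C𝄪4 = major third.
The smallest is G𝄪3 to A♯3, a minor second (1 semitone).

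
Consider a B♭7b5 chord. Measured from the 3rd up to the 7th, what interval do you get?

Spelling the chord: B♭ D F♭ A♭.
So we need the interval from D up to A♭.
D up to A♭ is 6 semitones, a half step narrower than a perfect fifth, so the interval is diminished.
That tritone between 3rd and 7th is what gives the dominant seventh its pull toward resolution.

diminished fifth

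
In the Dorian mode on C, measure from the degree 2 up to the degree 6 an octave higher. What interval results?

The scale runs C D Eb F G A Bb.
So we need the interval from D up to A.
Counting 12 letters and 19 half steps from D gives a perfect twelfth.

perfect twelfth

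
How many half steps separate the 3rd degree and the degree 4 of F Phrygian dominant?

1

The scale is F Gb A Bb C Db Eb.
A up to Bb is a minor second — 1 semitone.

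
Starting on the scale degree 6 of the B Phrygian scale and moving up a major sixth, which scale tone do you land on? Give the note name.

E

The scale is B C D E F# G A.
The scale degree 6 is G; a major sixth above that is E — scale degree 4.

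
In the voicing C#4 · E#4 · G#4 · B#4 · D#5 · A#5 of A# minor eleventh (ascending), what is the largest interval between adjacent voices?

perfect fifth

Adjacent intervals: C#4→E#4 = major third; E#4→G#4 = minor third; G#4→B#4 = major third; B#4→D#5 = minor third; D#5→A#5 = perfect fifth.
The largest is D#5 to A#5, a perfect fifth (7 semitones).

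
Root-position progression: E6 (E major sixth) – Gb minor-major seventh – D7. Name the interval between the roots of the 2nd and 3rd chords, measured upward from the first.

A5

The roots are Gb and D.
5 letter names make it a fifth; at 8 semitones (a half step wider than perfect) the quality is augmented.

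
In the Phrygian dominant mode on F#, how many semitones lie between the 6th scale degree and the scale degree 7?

2

The scale is F# G A# B C# D E.
D up to E is a major second — 2 semitones.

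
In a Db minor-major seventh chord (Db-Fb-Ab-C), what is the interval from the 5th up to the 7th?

major 3rd

So we need the interval from Ab up to C.
Ab up to C spans 3 letter names and 4 semitones — a major third.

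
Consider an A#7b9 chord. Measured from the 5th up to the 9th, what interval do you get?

diminished fifth

The chord tones of A#7b9 are A#, C##, E#, G#, B.
So we need the interval from E# up to B.
E# up to B is 6 semitones, a half step narrower than a perfect fifth, so the interval is diminished.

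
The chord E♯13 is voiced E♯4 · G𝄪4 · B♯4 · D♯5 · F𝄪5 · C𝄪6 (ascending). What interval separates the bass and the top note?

The outer voices are E♯4 and C𝄪6.
Counting 13 letters and 21 half steps from E♯ gives a major thirteenth.

major thirteenth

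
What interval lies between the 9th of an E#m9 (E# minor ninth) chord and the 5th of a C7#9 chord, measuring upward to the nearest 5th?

E#m9 (E# minor ninth) has F## as its 9th, and C7#9 has G as its 5th.
From F## to G: 0 semitones over a second = diminished.

diminished second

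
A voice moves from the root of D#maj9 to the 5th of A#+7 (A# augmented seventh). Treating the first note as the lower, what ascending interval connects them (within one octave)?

augmented 2nd

The root of D#maj9 is D#; the 5th of A#+7 (A# augmented seventh) is E##.
2 letter names make it a second; at 3 semitones (a half step wider than major) the quality is augmented.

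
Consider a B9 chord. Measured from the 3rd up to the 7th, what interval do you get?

B9 is spelled B D# F# A C#.
That puts D# below A.
From D# to A: 6 semitones over a fifth = diminished.

d5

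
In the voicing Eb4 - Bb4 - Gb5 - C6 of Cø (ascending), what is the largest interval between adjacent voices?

Adjacent intervals: Eb4→Bb4 = perfect fifth; Bb4→Gb5 = minor sixth; Gb5→C6 = augmented fourth.
The largest is Bb4 to Gb5, a minor sixth (8 semitones).

minor 6th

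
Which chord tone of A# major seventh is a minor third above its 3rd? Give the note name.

E#

The chord tones of A#M7 (A# major seventh) are A# C## E# G##.
The 3rd is C##. A minor third above C## is E#.
E# is the chord's 5th.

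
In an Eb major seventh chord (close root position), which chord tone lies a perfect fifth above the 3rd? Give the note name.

EbΔ7: Eb, G, Bb, D.
The 3rd is G. A perfect fifth above G is D.
D is the chord's 7th.

D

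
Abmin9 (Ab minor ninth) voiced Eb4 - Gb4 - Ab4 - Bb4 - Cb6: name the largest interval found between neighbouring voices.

m9

Adjacent intervals: Eb4→Gb4 = minor third; Gb4→Ab4 = major second; Ab4→Bb4 = major second; Bb4→Cb6 = minor ninth.
The largest is Bb4 to Cb6, a minor ninth (13 semitones).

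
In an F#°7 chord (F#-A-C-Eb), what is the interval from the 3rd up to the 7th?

diminished 5th

The 3rd is A and the 7th is Eb.
A up to Eb is 6 semitones, a half step narrower than a perfect fifth, so the interval is diminished.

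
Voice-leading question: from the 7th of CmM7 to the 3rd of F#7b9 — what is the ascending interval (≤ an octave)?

major seventh

The 7th of CmM7 is B; the 3rd of F#7b9 is A#.
Counting 7 letters and 11 half steps from B gives a major seventh.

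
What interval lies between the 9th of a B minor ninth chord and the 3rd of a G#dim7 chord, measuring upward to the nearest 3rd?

B minor ninth has C# as its 9th, and G#dim7 has B as its 3rd.
From C# to B: 10 semitones over a seventh = minor.

minor seventh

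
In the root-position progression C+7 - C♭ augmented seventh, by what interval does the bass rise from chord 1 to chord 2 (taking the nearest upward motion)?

diminished octave

The roots are C and C♭.
C up to C♭ is 11 semitones, a half step narrower than a perfect octave, so the interval is diminished.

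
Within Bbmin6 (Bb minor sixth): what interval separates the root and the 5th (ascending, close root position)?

Bb minor sixth is spelled Bb-Db-F-G.
That puts Bb below F.
Bb up to F spans 5 letter names and 7 semitones — a perfect fifth.

perfect fifth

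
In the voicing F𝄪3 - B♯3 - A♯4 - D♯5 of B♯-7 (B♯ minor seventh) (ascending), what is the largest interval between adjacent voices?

Adjacent intervals: F𝄪3→B♯3 = perfect fourth; B♯3→A♯4 = minor seventh; A♯4→D♯5 = perfect fourth.
The largest is B♯3 to A♯4, a minor seventh (10 semitones).

minor seventh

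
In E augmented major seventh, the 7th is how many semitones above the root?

The chord tones of E+maj7 are E G♯ B♯ D♯.
E to D♯ is a major seventh: 11 semitones.

11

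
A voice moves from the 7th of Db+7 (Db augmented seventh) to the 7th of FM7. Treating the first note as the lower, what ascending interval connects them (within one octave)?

augmented 3rd

The 7th of Db+7 (Db augmented seventh) is Cb; the 7th of FM7 is E.
From Cb to E: 5 semitones over a third = augmented.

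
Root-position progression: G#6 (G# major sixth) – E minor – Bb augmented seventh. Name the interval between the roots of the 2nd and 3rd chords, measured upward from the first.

diminished fifth

The roots are E and Bb.
From E to Bb: 6 semitones over a fifth = diminished.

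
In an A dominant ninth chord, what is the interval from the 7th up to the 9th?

major 3rd

A9: A–C#–E–G–B.
The 7th is G and the 9th is B.
G up to B spans 3 letter names and 4 semitones — a major third.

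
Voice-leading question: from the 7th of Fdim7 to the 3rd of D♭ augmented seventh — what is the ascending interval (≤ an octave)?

augmented 2nd

Fdim7 has E𝄫 as its 7th, and D♭ augmented seventh has F as its 3rd.
From E𝄫 to F: 3 semitones over a second = augmented.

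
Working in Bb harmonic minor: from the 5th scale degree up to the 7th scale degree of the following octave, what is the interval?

major tenth

Bb harmonic minor: Bb C Db Eb F Gb A.
That puts F below A.
Counting 10 letters and 16 half steps from F gives a major tenth.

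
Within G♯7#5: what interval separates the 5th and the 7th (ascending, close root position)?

diminished third

G♯+7 is spelled G♯-B♯-D𝄪-F♯.
So we need the interval from D𝄪 up to F♯.
From D𝄪 to F♯: 2 semitones over a third = diminished.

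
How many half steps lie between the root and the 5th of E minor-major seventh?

7

Spelling the chord: E–G–B–D♯.
E to B is a perfect fifth: 7 semitones.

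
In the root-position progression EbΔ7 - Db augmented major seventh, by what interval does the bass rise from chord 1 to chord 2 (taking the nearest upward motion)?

minor seventh

The roots are Eb and Db.
7 letter names make it a seventh; at 10 semitones (a half step narrower than major) the quality is minor.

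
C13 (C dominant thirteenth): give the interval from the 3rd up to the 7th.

diminished fifth

The chord tones of C13 (C dominant thirteenth) are C, E, G, Bb, D, A.
That puts E below Bb.
5 letter names make it a fifth; at 6 semitones (a half step narrower than perfect) the quality is diminished.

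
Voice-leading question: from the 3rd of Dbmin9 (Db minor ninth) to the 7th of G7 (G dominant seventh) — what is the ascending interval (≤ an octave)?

Dbmin9 (Db minor ninth) has Fb as its 3rd, and G7 (G dominant seventh) has F as its 7th.
1 letter names make it a unison; at 1 semitone (a half step wider than perfect) the quality is augmented.

augmented 1st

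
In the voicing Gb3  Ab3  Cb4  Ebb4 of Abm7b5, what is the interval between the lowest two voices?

Those voices are Gb3 and Ab3.
From Gb to Ab is 2 semitones, exactly the major second.

major second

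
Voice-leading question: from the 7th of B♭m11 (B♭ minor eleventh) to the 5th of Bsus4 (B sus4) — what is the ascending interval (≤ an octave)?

B♭m11 (B♭ minor eleventh) has A♭ as its 7th, and Bsus4 (B sus4) has F♯ as its 5th.
A♭ up to F♯ is 10 semitones, a half step wider than a major sixth, so the interval is augmented.

augmented sixth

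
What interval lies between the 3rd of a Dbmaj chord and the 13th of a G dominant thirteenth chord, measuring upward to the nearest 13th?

major 7th

Dbmaj has F as its 3rd, and G dominant thirteenth has E as its 13th.
From F to E is 11 semitones, exactly the major seventh.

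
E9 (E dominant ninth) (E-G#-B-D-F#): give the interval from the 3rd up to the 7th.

diminished 5th

The 3rd is G# and the 7th is D.
G# up to D is 6 semitones, a half step narrower than a perfect fifth, so the interval is diminished.
This 3–7 tritone is the characteristic tension at the heart of the dominant sound.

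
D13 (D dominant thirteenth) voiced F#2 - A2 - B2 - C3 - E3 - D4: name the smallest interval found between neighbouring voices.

Adjacent intervals: F#2→A2 = minor third; A2→B2 = major second; B2→C3 = minor second; C3→E3 = major third; E3→D4 = minor seventh.
The smallest is B2 to C3, a minor second (1 semitone).

minor second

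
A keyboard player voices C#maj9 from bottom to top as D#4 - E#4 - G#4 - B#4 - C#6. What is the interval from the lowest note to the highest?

minor fourteenth

The outer voices are D#4 and C#6.
From D# to C#: 22 semitones over a fourteenth = minor.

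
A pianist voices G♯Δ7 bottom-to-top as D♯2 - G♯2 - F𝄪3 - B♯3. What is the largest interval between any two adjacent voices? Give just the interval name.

Adjacent intervals: D♯2→G♯2 = perfect fourth; G♯2→F𝄪3 = major seventh; F𝄪3→B♯3 = perfect fourth.
The largest is G♯2 to F𝄪3, a major seventh (11 semitones).

major 7th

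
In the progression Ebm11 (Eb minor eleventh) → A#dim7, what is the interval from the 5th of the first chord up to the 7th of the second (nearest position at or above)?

The 5th of Ebm11 (Eb minor eleventh) is Bb; the 7th of A#dim7 is G.
Counting 6 letters and 9 half steps from Bb gives a major sixth.

M6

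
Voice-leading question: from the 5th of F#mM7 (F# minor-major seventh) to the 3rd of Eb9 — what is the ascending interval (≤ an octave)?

diminished 5th

F#mM7 (F# minor-major seventh) has C# as its 5th, and Eb9 has G as its 3rd.
From C# to G: 6 semitones over a fifth = diminished.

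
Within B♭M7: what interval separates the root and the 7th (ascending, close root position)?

B♭M7 is spelled B♭ D F A.
That puts B♭ below A.
B♭ up to A spans 7 letter names and 11 semitones — a major seventh.

major 7th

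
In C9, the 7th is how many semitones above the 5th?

Spelling the chord: C E G Bb D.
G to Bb is a minor third: 3 semitones.

3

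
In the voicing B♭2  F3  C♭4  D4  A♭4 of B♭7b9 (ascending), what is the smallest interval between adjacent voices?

augmented second

Adjacent intervals: B♭2→F3 = perfect fifth; F3→C♭4 = diminished fifth; C♭4→D4 = augmented second; D4→A♭4 = diminished fifth.
The smallest is C♭4 to D4, an augmented second (3 semitones).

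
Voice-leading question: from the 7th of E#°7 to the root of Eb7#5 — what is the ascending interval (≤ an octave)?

E#°7 has D as its 7th, and Eb7#5 has Eb as its root.
From D to Eb: 1 semitone over a second = minor.

minor second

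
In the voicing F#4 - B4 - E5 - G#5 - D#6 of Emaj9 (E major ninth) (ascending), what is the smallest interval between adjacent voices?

major 3rd

Adjacent intervals: F#4→B4 = perfect fourth; B4→E5 = perfect fourth; E5→G#5 = major third; G#5→D#6 = perfect fifth.
The smallest is E5 to G#5, a major third (4 semitones).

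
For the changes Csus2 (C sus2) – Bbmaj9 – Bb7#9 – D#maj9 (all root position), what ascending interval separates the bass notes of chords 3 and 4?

augmented 3rd

The roots are Bb and D#.
From Bb to D#: 5 semitones over a third = augmented.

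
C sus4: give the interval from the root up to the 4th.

perfect 4th

Spelling the chord: C, F, G.
Root = C; 4th = F.
C up to F spans 4 letter names and 5 semitones — a perfect fourth.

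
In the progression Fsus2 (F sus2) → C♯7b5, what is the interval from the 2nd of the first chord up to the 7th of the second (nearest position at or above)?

The 2nd of Fsus2 (F sus2) is G; the 7th of C♯7b5 is B.
Counting 3 letters and 4 half steps from G gives a major third.

major third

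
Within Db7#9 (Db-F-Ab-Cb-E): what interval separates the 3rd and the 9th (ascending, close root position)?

So we need the interval from F up to E.
F up to E spans 7 letter names and 11 semitones — a major seventh.

major seventh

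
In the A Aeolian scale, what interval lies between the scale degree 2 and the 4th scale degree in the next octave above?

A natural minor: A B C D E F G.
That puts B below D.
B up to D is 15 semitones, a half step narrower than a major tenth, so the interval is minor.

minor tenth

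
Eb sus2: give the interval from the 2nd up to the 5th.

Eb sus2 is spelled Eb–F–Bb.
That puts F below Bb.
Counting 4 letters and 5 half steps from F gives a perfect fourth.

perfect fourth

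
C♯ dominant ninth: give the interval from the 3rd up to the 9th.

Spelling the chord: C♯–E♯–G♯–B–D♯.
So we need the interval from E♯ up to D♯.
From E♯ to D♯: 10 semitones over a seventh = minor.

m7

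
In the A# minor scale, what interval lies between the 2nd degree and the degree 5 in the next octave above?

The scale runs A# B# C# D# E# F# G#.
2nd degree = B#; degree 5 (up an octave) = E#.
From B# to E# is 17 semitones, exactly the perfect eleventh.

perfect eleventh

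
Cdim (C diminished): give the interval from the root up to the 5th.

C diminished is spelled C-Eb-Gb.
That puts C below Gb.
C up to Gb is 6 semitones, a half step narrower than a perfect fifth, so the interval is diminished.

diminished fifth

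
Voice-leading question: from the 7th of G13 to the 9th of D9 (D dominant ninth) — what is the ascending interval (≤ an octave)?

major seventh

The 7th of G13 is F; the 9th of D9 (D dominant ninth) is E.
From F to E is 11 semitones, exactly the major seventh.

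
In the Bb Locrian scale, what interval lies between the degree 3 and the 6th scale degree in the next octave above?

P11

Bb locrian: Bb Cb Db Eb Fb Gb Ab.
The degree 3 is Db and the 6th scale degree (up an octave) is Gb.
From Db to Gb is 17 semitones, exactly the perfect eleventh.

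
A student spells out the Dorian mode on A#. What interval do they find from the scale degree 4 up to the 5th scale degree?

major second

A# dorian: A# B# C# D# E# F## G#.
Scale degree 4 = D#; 5th scale degree = E#.
Counting 2 letters and 2 half steps from D# gives a major second.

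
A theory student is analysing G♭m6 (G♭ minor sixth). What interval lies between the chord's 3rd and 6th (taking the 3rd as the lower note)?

A4

G♭ minor sixth is spelled G♭–B𝄫–D♭–E♭.
That puts B𝄫 below E♭.
From B𝄫 to E♭: 6 semitones over a fourth = augmented.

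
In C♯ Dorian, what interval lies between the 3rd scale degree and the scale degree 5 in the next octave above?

The scale runs C♯ D♯ E F♯ G♯ A♯ B.
That puts E below G♯.
E up to G♯ spans 10 letter names and 16 semitones — a major tenth.

major 10th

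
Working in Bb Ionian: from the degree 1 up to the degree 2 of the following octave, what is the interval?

Bb major: Bb C D Eb F G A.
The degree 1 is Bb and the degree 2 (up an octave) is C.
Bb up to C spans 9 letter names and 14 semitones — a major ninth.

major ninth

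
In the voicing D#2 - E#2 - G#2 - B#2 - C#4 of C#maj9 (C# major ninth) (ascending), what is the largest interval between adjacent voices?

Adjacent intervals: D#2→E#2 = major second; E#2→G#2 = minor third; G#2→B#2 = major third; B#2→C#4 = minor ninth.
The largest is B#2 to C#4, a minor ninth (13 semitones).

minor ninth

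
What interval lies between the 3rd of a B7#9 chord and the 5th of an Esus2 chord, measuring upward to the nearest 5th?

minor 6th

The 3rd of B7#9 is D♯; the 5th of Esus2 is B.
D♯ up to B is 8 semitones, a half step narrower than a major sixth, so the interval is minor.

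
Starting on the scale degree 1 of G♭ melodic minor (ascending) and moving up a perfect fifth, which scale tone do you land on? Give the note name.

Db

The scale is G♭ A♭ B𝄫 C♭ D♭ E♭ F.
The scale degree 1 is G♭; a perfect fifth above that is D♭ — scale degree 5.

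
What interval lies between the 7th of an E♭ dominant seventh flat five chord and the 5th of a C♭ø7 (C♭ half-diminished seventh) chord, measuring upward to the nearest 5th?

E♭ dominant seventh flat five has D♭ as its 7th, and C♭ø7 (C♭ half-diminished seventh) has G𝄫 as its 5th.
4 letter names make it a fourth; at 4 semitones (a half step narrower than perfect) the quality is diminished.

d4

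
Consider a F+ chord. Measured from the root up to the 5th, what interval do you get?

Faug is spelled F A C#.
The root is F and the 5th is C#.
5 letter names make it a fifth; at 8 semitones (a half step wider than perfect) the quality is augmented.

A5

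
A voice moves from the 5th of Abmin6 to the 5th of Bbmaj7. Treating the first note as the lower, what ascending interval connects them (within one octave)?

The 5th of Abmin6 is Eb; the 5th of Bbmaj7 is F.
From Eb to F is 2 semitones, exactly the major second.

major second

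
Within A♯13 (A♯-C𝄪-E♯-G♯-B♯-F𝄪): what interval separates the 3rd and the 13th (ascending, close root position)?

perfect 11th

So we need the interval from C𝄪 up to F𝄪.
C𝄪 up to F𝄪 spans 11 letter names and 17 semitones — a perfect eleventh.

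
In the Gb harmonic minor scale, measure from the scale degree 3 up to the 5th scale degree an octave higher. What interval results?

Gb harmonic minor: Gb Ab Bbb Cb Db Ebb F.
So we need the interval from Bbb up to Db.
Bbb up to Db spans 10 letter names and 16 semitones — a major tenth.

major tenth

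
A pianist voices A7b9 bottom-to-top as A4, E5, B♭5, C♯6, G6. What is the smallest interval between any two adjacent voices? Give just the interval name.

A2

Adjacent intervals: A4→E5 = perfect fifth; E5→B♭5 = diminished fifth; B♭5→C♯6 = augmented second; C♯6→G6 = diminished fifth.
The smallest is B♭5 to C♯6, an augmented second (3 semitones).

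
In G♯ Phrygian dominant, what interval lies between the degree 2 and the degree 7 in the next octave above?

Spelling G♯ Phrygian dominant: G♯ A B♯ C♯ D♯ E F♯.
The degree 2 is A and the degree 7 (up an octave) is F♯.
Counting 13 letters and 21 half steps from A gives a major thirteenth.

M13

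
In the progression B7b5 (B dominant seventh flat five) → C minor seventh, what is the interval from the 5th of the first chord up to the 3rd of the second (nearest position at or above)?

minor seventh

The 5th of B7b5 (B dominant seventh flat five) is F; the 3rd of C minor seventh is Eb.
From F to Eb: 10 semitones over a seventh = minor.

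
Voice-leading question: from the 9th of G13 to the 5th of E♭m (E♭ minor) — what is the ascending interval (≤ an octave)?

The 9th of G13 is A; the 5th of E♭m (E♭ minor) is B♭.
From A to B♭: 1 semitone over a second = minor.

minor second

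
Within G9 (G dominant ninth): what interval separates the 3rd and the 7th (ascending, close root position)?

G9 (G dominant ninth) is spelled G B D F A.
So we need the interval from B up to F.
B up to F is 6 semitones, a half step narrower than a perfect fifth, so the interval is diminished.
This 3–7 tritone is the characteristic tension at the heart of the dominant sound.

diminished fifth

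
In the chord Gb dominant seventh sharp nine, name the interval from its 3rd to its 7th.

d5

Spelling the chord: Gb Bb Db Fb A.
3rd = Bb; 7th = Fb.
From Bb to Fb: 6 semitones over a fifth = diminished.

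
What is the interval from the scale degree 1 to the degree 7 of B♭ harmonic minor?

Spelling B♭ harmonic minor: B♭ C D♭ E♭ F G♭ A.
The scale degree 1 is B♭ and the degree 7 is A.
B♭ up to A spans 7 letter names and 11 semitones — a major seventh.

major seventh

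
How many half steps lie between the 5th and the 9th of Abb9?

Spelling the chord: Abb Cb Ebb Gbb Bbb.
Ebb to Bbb is a perfect fifth: 7 semitones.

7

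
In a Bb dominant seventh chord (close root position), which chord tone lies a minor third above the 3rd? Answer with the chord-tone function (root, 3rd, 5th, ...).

Bb7 (Bb dominant seventh): Bb D F Ab.
The 3rd is D. A minor third above D is F.
F is the chord's 5th.

5th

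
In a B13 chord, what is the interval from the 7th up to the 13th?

M7

B13 (B dominant thirteenth) is spelled B-D#-F#-A-C#-G#.
So we need the interval from A up to G#.
From A to G# is 11 semitones, exactly the major seventh.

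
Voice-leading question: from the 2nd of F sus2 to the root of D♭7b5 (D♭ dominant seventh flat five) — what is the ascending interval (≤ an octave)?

diminished 5th

F sus2 has G as its 2nd, and D♭7b5 (D♭ dominant seventh flat five) has D♭ as its root.
G up to D♭ is 6 semitones, a half step narrower than a perfect fifth, so the interval is diminished.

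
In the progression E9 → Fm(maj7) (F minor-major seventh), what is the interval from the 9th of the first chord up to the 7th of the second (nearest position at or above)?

minor seventh

E9 has F# as its 9th, and Fm(maj7) (F minor-major seventh) has E as its 7th.
F# up to E is 10 semitones, a half step narrower than a major seventh, so the interval is minor.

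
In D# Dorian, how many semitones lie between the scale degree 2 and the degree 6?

7

The scale is D# E# F# G# A# B# C#.
E# up to B# is a perfect fifth — 7 semitones.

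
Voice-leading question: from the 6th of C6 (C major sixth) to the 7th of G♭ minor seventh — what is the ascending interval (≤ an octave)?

The 6th of C6 (C major sixth) is A; the 7th of G♭ minor seventh is F♭.
A up to F♭ is 7 semitones, a whole step narrower than a major sixth, so the interval is diminished.

d6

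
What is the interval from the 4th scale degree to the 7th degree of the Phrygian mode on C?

The scale runs C Db Eb F G Ab Bb.
So we need the interval from F up to Bb.
F up to Bb spans 4 letter names and 5 semitones — a perfect fourth.

perfect fourth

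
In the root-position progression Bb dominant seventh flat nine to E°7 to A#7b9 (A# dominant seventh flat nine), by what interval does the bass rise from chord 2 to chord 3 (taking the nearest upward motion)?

The roots are E and A#.
From E to A#: 6 semitones over a fourth = augmented.

augmented fourth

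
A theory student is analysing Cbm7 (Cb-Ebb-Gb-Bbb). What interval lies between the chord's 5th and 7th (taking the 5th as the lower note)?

The 5th is Gb and the 7th is Bbb.
3 letter names make it a third; at 3 semitones (a half step narrower than major) the quality is minor.

minor third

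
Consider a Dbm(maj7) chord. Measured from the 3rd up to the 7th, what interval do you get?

Dbm(maj7) is spelled Db, Fb, Ab, C.
That puts Fb below C.
Fb up to C is 8 semitones, a half step wider than a perfect fifth, so the interval is augmented.

A5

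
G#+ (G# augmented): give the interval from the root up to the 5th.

augmented fifth

The chord tones of G#+ (G# augmented) are G#-B#-D##.
That puts G# below D##.
5 letter names make it a fifth; at 8 semitones (a half step wider than perfect) the quality is augmented.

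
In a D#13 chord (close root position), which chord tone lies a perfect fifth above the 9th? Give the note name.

B#

The chord tones of D# dominant thirteenth are D# F## A# C# E# B#.
The 9th is E#. A perfect fifth above E# is B#.
B# is the chord's 13th.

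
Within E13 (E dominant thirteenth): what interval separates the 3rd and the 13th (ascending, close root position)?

perfect eleventh

E13 (E dominant thirteenth) is spelled E-G#-B-D-F#-C#.
So we need the interval from G# up to C#.
G# up to C# spans 11 letter names and 17 semitones — a perfect eleventh.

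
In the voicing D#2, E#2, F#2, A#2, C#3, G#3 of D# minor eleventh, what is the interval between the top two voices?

Those voices are C#3 and G#3.
Counting 5 letters and 7 half steps from C# gives a perfect fifth.

P5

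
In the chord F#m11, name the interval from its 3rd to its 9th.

M7

Spelling the chord: F#, A, C#, E, G#, B.
That puts A below G#.
A up to G# spans 7 letter names and 11 semitones — a major seventh.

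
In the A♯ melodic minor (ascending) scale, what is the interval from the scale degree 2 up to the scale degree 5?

perfect fourth

The scale runs A♯ B♯ C♯ D♯ E♯ F𝄪 G𝄪.
So we need the interval from B♯ up to E♯.
B♯ up to E♯ spans 4 letter names and 5 semitones — a perfect fourth.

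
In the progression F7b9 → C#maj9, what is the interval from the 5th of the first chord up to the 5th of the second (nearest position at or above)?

A5

The 5th of F7b9 is C; the 5th of C#maj9 is G#.
From C to G#: 8 semitones over a fifth = augmented.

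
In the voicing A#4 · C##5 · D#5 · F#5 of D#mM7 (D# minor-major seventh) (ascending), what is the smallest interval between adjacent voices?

Adjacent intervals: A#4→C##5 = major third; C##5→D#5 = minor second; D#5→F#5 = minor third.
The smallest is C##5 to D#5, a minor second (1 semitone).

minor 2nd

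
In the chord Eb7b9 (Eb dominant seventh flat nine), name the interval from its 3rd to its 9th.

diminished seventh

The chord tones of Eb dominant seventh flat nine are Eb G Bb Db Fb.
That puts G below Fb.
G up to Fb is 9 semitones, a whole step narrower than a major seventh, so the interval is diminished.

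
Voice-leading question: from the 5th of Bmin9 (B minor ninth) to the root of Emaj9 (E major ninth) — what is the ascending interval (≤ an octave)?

The 5th of Bmin9 (B minor ninth) is F#; the root of Emaj9 (E major ninth) is E.
From F# to E: 10 semitones over a seventh = minor.

minor seventh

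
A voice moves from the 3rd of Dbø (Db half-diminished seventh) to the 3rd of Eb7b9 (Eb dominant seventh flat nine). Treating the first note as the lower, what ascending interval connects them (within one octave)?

augmented 2nd

Dbø (Db half-diminished seventh) has Fb as its 3rd, and Eb7b9 (Eb dominant seventh flat nine) has G as its 3rd.
Fb up to G is 3 semitones, a half step wider than a major second, so the interval is augmented.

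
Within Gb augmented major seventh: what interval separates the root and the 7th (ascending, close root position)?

M7

Gbmaj7#5 is spelled Gb-Bb-D-F.
That puts Gb below F.
Gb up to F spans 7 letter names and 11 semitones — a major seventh.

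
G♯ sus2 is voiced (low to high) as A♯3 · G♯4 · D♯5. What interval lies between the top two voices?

Those voices are G♯4 and D♯5.
Counting 5 letters and 7 half steps from G♯ gives a perfect fifth.

perfect fifth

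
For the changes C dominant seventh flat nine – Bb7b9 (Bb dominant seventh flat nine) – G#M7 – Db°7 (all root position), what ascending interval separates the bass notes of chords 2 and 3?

A6

The roots are Bb and G#.
Bb up to G# is 10 semitones, a half step wider than a major sixth, so the interval is augmented.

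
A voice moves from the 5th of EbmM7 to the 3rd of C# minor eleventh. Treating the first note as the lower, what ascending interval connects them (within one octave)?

The 5th of EbmM7 is Bb; the 3rd of C# minor eleventh is E.
4 letter names make it a fourth; at 6 semitones (a half step wider than perfect) the quality is augmented.

augmented 4th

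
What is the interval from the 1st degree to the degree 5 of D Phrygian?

The scale runs D Eb F G A Bb C.
That puts D below A.
D up to A spans 5 letter names and 7 semitones — a perfect fifth.

P5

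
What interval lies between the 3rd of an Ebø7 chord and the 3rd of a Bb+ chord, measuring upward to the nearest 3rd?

Ebø7 has Gb as its 3rd, and Bb+ has D as its 3rd.
Gb up to D is 8 semitones, a half step wider than a perfect fifth, so the interval is augmented.

augmented fifth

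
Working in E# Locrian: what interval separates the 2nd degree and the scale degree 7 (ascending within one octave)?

E# locrian: E# F# G# A# B C# D#.
So we need the interval from F# up to D#.
From F# to D# is 9 semitones, exactly the major sixth.

major 6th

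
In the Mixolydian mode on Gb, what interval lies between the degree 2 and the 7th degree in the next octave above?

Spelling the Mixolydian mode on Gb: Gb Ab Bb Cb Db Eb Fb.
The degree 2 is Ab and the 7th scale degree (up an octave) is Fb.
Ab up to Fb is 20 semitones, a half step narrower than a major thirteenth, so the interval is minor.

minor thirteenth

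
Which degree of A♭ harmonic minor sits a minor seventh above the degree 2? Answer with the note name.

Ab

The scale is A♭ B♭ C♭ D♭ E♭ F♭ G.
The degree 2 is B♭; a minor seventh above that is A♭ — scale degree 1.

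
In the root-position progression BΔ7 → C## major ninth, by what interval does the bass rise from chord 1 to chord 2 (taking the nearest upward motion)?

augmented second

The roots are B and C##.
From B to C##: 3 semitones over a second = augmented.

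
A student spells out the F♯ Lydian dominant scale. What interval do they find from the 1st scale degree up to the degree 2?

The scale runs F♯ G♯ A♯ B♯ C♯ D♯ E.
The 1st scale degree is F♯ and the scale degree 2 is G♯.
Counting 2 letters and 2 half steps from F♯ gives a major second.

major second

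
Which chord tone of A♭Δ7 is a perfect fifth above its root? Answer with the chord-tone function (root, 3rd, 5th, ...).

A♭maj7 (A♭ major seventh) is spelled A♭ C E♭ G.
The root is A♭. A perfect fifth above A♭ is E♭.
E♭ is the chord's 5th.

5th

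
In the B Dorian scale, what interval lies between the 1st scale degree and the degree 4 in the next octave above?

Spelling the B Dorian scale: B C♯ D E F♯ G♯ A.
That puts B below E.
Counting 11 letters and 17 half steps from B gives a perfect eleventh.

perfect eleventh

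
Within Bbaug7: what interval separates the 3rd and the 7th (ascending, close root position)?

diminished 5th

The chord tones of Bb+7 are Bb D F# Ab.
The 3rd is D and the 7th is Ab.
D up to Ab is 6 semitones, a half step narrower than a perfect fifth, so the interval is diminished.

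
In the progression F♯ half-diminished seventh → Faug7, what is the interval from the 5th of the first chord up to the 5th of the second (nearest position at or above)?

The 5th of F♯ half-diminished seventh is C; the 5th of Faug7 is C♯.
1 letter names make it a unison; at 1 semitone (a half step wider than perfect) the quality is augmented.

augmented 1st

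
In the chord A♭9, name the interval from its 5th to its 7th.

minor 3rd

Spelling the chord: A♭-C-E♭-G♭-B♭.
5th = E♭; 7th = G♭.
3 letter names make it a third; at 3 semitones (a half step narrower than major) the quality is minor.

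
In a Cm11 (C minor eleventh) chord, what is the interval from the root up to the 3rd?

The chord tones of C minor eleventh are C Eb G Bb D F.
The root is C and the 3rd is Eb.
3 letter names make it a third; at 3 semitones (a half step narrower than major) the quality is minor.

minor third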